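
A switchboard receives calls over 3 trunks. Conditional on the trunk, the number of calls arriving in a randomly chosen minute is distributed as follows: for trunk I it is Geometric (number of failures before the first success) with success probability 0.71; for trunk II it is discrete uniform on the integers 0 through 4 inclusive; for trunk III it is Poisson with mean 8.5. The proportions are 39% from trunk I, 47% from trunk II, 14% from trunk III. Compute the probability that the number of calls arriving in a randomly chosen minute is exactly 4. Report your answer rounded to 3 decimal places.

0.102

Conditional on each trunk, P(X = 4): I: 0.0050217; II: 0.2; III: 0.0442549.
By total probability, P(X = 4) = 0.39·0.0050217 + 0.47·0.2 + 0.14·0.0442549 = 0.102154.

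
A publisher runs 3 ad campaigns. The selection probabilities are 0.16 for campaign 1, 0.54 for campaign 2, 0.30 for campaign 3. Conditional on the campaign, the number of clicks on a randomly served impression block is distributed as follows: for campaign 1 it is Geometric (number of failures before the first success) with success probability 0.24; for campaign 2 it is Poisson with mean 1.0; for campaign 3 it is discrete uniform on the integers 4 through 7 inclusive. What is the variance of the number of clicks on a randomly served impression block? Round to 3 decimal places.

Per component, 1: μ=3.16667, E[X²]=23.2222; 2: μ=1, E[X²]=2; 3: μ=5.5, E[X²]=31.5.
E[X] = 0.16·3.16667 + 0.54·1 + 0.3·5.5 = 2.69667.
E[X²] = 0.16·23.2222 + 0.54·2 + 0.3·31.5 = 14.2456.
Var(X) = E[X²] − (E[X])² = 14.2456 − 7.27201 = 6.97354.

6.974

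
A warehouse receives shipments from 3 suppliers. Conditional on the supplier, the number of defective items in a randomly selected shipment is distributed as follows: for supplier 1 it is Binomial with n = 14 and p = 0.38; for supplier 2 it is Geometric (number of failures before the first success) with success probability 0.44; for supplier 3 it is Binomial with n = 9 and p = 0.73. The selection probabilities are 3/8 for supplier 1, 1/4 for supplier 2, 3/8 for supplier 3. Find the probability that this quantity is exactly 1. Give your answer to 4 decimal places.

Conditional on each supplier, P(X = 1): 1: 0.0106415; 2: 0.2464; 3: 0.000185556.
By total probability, P(X = 1) = 0.375·0.0106415 + 0.25·0.2464 + 0.375·0.000185556 = 0.0656602.

0.0657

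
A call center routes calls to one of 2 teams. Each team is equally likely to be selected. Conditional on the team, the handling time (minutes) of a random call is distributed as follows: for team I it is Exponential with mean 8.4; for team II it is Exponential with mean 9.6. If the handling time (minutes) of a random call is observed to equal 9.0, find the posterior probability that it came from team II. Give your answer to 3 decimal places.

Likelihoods f(9.0 | ·): I: 0.0407761; II: 0.0407923.
Posterior ∝ prior × likelihood. Numerator for II: 0.5·0.0407923 = 0.0203961.
Normalizing constant: 0.5·0.0407761 + 0.5·0.0407923 = 0.0407842.
P(II | observation) = 0.0203961 / 0.0407842 = 0.500099.

0.500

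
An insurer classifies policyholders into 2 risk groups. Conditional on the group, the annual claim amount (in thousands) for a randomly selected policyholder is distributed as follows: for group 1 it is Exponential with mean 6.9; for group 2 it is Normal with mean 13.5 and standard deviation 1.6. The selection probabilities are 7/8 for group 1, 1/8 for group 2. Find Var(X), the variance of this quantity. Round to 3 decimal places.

Per component, 1: μ=6.9, E[X²]=95.22; 2: μ=13.5, E[X²]=184.81.
E[X] = 0.875·6.9 + 0.125·13.5 = 7.725.
E[X²] = 0.875·95.22 + 0.125·184.81 = 106.419.
Var(X) = E[X²] − (E[X])² = 106.419 − 59.6756 = 46.7431.

46.743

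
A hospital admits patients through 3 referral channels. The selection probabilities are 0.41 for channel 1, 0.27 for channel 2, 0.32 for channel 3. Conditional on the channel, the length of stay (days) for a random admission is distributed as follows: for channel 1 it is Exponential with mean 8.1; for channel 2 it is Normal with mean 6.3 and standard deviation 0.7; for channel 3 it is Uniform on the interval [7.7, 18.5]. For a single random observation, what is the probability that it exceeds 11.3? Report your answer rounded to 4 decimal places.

0.3149

Conditional on each channel, P(X > 11.3): 1: 0.247818; 2: 4.57079e-13; 3: 0.666667.
By total probability, P(X > 11.3) = 0.41·0.247818 + 0.27·4.57079e-13 + 0.32·0.666667 = 0.314939.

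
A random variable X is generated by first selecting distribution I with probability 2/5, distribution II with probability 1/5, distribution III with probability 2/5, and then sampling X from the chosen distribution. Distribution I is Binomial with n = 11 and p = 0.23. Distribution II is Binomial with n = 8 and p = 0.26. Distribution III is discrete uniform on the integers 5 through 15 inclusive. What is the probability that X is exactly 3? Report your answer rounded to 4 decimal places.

Conditional on each component, P(X = 3): I: 0.248081; II: 0.218407; III: 0.
By total probability, P(X = 3) = 0.4·0.248081 + 0.2·0.218407 + 0.4·0 = 0.142914.

0.1429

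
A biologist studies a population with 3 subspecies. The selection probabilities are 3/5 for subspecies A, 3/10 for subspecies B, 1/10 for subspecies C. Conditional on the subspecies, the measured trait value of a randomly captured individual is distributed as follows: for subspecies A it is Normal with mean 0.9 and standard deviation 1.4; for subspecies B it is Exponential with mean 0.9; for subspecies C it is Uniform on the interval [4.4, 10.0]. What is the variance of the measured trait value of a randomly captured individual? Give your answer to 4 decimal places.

Per component, A: μ=0.9, E[X²]=2.77; B: μ=0.9, E[X²]=1.62; C: μ=7.2, E[X²]=54.4533.
E[X] = 0.6·0.9 + 0.3·0.9 + 0.1·7.2 = 1.53.
E[X²] = 0.6·2.77 + 0.3·1.62 + 0.1·54.4533 = 7.59333.
Var(X) = E[X²] − (E[X])² = 7.59333 − 2.3409 = 5.25243.

5.2524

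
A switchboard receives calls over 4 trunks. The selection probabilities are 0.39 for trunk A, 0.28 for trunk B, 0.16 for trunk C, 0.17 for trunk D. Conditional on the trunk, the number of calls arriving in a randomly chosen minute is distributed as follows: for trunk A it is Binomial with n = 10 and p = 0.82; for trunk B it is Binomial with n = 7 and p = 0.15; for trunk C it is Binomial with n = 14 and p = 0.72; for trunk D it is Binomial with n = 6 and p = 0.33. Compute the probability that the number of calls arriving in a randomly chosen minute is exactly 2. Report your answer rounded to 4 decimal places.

Conditional on each trunk, P(X = 2): A: 3.33442e-05; B: 0.209651; C: 1.09548e-05; D: 0.329169.
By total probability, P(X = 2) = 0.39·3.33442e-05 + 0.28·0.209651 + 0.16·1.09548e-05 + 0.17·0.329169 = 0.114676.

0.1147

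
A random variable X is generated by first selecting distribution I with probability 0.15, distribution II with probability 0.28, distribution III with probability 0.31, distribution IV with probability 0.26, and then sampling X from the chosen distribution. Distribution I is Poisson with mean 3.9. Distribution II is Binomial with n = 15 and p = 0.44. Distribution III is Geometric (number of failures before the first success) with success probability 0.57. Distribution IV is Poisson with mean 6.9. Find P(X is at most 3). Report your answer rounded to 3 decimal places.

Conditional on each component, P(X ≤ 3): I: 0.453247; II: 0.0498295; III: 0.965812; IV: 0.0871296.
By total probability, P(X ≤ 3) = 0.15·0.453247 + 0.28·0.0498295 + 0.31·0.965812 + 0.26·0.0871296 = 0.403995.

0.404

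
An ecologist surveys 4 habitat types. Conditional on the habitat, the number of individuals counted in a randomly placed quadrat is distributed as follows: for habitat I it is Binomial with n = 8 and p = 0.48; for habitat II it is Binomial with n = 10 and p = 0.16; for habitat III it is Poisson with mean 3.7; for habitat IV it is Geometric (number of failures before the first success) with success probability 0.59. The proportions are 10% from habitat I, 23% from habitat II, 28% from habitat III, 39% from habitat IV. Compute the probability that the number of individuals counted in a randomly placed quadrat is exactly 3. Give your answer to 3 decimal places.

Conditional on each habitat, P(X = 3): I: 0.235466; II: 0.145043; III: 0.20872; IV: 0.0406634.
By total probability, P(X = 3) = 0.1·0.235466 + 0.23·0.145043 + 0.28·0.20872 + 0.39·0.0406634 = 0.131207.

0.131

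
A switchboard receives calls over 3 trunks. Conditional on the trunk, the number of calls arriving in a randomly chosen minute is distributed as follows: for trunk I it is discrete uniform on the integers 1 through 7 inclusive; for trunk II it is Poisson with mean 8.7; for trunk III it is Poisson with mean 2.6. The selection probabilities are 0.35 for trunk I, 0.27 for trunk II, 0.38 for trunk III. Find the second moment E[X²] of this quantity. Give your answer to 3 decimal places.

For each component E[X²] = Var + (mean)², giving I: 20; II: 84.39; III: 9.36.
Overall E[X²] = 0.35·20 + 0.27·84.39 + 0.38·9.36 = 33.3421.

33.342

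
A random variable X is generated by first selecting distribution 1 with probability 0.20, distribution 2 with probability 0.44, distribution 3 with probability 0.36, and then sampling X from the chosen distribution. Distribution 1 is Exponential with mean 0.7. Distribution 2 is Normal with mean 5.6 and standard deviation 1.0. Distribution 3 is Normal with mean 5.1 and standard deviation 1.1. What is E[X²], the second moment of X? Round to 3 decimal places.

24.234

For each component E[X²] = Var + (mean)², giving 1: 0.98; 2: 32.36; 3: 27.22.
Overall E[X²] = 0.2·0.98 + 0.44·32.36 + 0.36·27.22 = 24.2336.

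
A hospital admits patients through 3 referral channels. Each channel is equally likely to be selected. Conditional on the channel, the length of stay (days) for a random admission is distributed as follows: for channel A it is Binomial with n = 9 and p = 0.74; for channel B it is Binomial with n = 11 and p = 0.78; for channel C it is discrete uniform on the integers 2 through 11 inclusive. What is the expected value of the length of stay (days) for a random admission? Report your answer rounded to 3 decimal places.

7.247

Component means — A: 6.66; B: 8.58; C: 6.5.
E[X] = 0.333333·6.66 + 0.333333·8.58 + 0.333333·6.5 = 7.24667.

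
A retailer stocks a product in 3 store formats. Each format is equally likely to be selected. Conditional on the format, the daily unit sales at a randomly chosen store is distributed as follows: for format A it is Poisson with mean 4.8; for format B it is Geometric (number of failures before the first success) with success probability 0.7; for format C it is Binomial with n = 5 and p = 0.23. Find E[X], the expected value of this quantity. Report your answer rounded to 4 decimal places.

2.1262

Component means — A: 4.8; B: 0.428571; C: 1.15.
E[X] = 0.333333·4.8 + 0.333333·0.428571 + 0.333333·1.15 = 2.12619.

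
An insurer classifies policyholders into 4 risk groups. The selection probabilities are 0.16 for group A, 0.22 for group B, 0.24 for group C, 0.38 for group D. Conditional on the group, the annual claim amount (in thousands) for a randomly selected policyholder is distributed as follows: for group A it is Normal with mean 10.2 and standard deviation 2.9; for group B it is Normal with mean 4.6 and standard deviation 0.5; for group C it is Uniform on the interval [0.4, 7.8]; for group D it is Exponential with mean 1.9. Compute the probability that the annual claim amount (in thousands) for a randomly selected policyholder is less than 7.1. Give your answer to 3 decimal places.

0.831

Conditional on each group, P(X < 7.1): A: 0.142543; B: 1; C: 0.905405; D: 0.976171.
By total probability, P(X < 7.1) = 0.16·0.142543 + 0.22·1 + 0.24·0.905405 + 0.38·0.976171 = 0.831049.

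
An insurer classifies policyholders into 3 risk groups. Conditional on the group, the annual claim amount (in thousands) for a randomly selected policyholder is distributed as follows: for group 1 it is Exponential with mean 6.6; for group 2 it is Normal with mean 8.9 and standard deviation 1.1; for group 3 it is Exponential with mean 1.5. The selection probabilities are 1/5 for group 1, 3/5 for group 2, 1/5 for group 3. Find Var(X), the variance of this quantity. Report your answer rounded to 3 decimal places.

18.134

Per component, 1: μ=6.6, E[X²]=87.12; 2: μ=8.9, E[X²]=80.42; 3: μ=1.5, E[X²]=4.5.
E[X] = 0.2·6.6 + 0.6·8.9 + 0.2·1.5 = 6.96.
E[X²] = 0.2·87.12 + 0.6·80.42 + 0.2·4.5 = 66.576.
Var(X) = E[X²] − (E[X])² = 66.576 − 48.4416 = 18.1344.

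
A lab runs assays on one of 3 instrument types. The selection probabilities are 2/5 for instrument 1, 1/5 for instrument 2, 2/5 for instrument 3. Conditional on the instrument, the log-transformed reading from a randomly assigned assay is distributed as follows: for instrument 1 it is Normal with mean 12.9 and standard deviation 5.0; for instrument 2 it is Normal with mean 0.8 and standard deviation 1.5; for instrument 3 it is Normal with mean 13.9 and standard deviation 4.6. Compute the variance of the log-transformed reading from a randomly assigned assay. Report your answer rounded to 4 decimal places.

44.5156

Per component, 1: μ=12.9, E[X²]=191.41; 2: μ=0.8, E[X²]=2.89; 3: μ=13.9, E[X²]=214.37.
E[X] = 0.4·12.9 + 0.2·0.8 + 0.4·13.9 = 10.88.
E[X²] = 0.4·191.41 + 0.2·2.89 + 0.4·214.37 = 162.89.
Var(X) = E[X²] − (E[X])² = 162.89 − 118.374 = 44.5156.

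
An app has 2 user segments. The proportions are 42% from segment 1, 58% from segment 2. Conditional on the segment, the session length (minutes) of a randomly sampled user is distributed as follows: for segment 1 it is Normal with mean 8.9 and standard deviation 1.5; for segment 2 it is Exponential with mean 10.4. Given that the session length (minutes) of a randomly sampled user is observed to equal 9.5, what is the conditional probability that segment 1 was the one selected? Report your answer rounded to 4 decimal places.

Likelihoods f(9.5 | ·): 1: 0.245513; 2: 0.0385705.
Posterior ∝ prior × likelihood. Numerator for 1: 0.42·0.245513 = 0.103116.
Normalizing constant: 0.42·0.245513 + 0.58·0.0385705 = 0.125487.
P(1 | observation) = 0.103116 / 0.125487 = 0.821727.

0.8217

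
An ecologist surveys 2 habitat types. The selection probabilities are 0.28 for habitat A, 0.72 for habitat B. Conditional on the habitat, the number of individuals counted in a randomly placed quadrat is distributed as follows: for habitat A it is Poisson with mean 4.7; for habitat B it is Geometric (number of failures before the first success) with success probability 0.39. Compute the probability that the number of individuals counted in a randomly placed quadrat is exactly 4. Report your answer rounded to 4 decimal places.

Conditional on each habitat, P(X = 4): A: 0.184925; B: 0.0539988.
By total probability, P(X = 4) = 0.28·0.184925 + 0.72·0.0539988 = 0.0906582.

0.0907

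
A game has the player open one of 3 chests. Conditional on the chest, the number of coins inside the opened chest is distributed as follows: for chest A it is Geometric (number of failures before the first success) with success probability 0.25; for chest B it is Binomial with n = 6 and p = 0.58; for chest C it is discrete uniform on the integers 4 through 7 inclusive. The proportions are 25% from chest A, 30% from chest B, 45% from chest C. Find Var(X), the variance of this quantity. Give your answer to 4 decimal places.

5.2722

Per component, A: μ=3, E[X²]=21; B: μ=3.48, E[X²]=13.572; C: μ=5.5, E[X²]=31.5.
E[X] = 0.25·3 + 0.3·3.48 + 0.45·5.5 = 4.269.
E[X²] = 0.25·21 + 0.3·13.572 + 0.45·31.5 = 23.4966.
Var(X) = E[X²] − (E[X])² = 23.4966 − 18.2244 = 5.27224.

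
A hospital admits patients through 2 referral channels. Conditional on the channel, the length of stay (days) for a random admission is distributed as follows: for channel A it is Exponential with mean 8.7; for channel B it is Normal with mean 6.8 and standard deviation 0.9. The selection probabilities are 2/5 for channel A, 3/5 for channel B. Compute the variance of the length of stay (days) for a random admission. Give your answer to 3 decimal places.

Per component, A: μ=8.7, E[X²]=151.38; B: μ=6.8, E[X²]=47.05.
E[X] = 0.4·8.7 + 0.6·6.8 = 7.56.
E[X²] = 0.4·151.38 + 0.6·47.05 = 88.782.
Var(X) = E[X²] − (E[X])² = 88.782 − 57.1536 = 31.6284.

31.628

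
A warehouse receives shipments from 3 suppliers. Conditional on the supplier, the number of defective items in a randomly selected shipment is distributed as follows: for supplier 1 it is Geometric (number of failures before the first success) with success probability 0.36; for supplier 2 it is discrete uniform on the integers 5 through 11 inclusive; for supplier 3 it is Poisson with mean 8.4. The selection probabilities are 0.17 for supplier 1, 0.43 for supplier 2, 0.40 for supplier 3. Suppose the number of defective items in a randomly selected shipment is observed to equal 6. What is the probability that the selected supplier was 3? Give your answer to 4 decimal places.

0.4007

Likelihoods P(X=6 | ·): 1: 0.024739; 2: 0.142857; 3: 0.109716.
Posterior ∝ prior × likelihood. Numerator for 3: 0.4·0.109716 = 0.0438864.
Normalizing constant: 0.17·0.024739 + 0.43·0.142857 + 0.4·0.109716 = 0.109521.
P(3 | observation) = 0.0438864 / 0.109521 = 0.400713.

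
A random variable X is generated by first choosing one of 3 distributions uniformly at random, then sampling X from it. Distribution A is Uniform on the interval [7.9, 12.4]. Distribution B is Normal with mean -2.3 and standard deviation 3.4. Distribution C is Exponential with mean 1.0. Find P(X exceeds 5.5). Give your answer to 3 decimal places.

0.338

Conditional on each component, P(X > 5.5): A: 1; B: 0.0108919; C: 0.00408677.
By total probability, P(X > 5.5) = 0.333333·1 + 0.333333·0.0108919 + 0.333333·0.00408677 = 0.338326.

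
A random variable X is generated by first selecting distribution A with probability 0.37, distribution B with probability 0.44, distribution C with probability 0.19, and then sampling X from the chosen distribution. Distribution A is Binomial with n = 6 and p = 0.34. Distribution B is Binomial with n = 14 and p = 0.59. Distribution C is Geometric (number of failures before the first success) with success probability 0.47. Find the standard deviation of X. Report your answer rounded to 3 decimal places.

3.613

Per component, A: μ=2.04, E[X²]=5.508; B: μ=8.26, E[X²]=71.6142; C: μ=1.12766, E[X²]=3.67089.
E[X] = 0.37·2.04 + 0.44·8.26 + 0.19·1.12766 = 4.60346.
E[X²] = 0.37·5.508 + 0.44·71.6142 + 0.19·3.67089 = 34.2457.
Var(X) = E[X²] − (E[X])² = 34.2457 − 21.1918 = 13.0539.
SD(X) = √13.0539 = 3.61301.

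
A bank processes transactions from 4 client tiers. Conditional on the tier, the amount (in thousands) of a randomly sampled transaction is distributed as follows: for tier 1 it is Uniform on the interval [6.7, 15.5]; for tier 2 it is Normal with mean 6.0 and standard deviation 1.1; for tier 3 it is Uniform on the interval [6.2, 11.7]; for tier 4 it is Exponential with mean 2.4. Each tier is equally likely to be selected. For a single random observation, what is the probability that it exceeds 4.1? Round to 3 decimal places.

Conditional on each tier, P(X > 4.1): 1: 1; 2: 0.957941; 3: 1; 4: 0.181167.
By total probability, P(X > 4.1) = 0.25·1 + 0.25·0.957941 + 0.25·1 + 0.25·0.181167 = 0.784777.

0.785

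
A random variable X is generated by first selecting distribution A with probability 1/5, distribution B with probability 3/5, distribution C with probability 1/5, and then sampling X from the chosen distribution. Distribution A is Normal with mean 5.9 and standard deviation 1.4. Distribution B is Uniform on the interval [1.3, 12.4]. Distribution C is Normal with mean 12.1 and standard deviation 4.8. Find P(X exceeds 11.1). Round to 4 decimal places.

Conditional on each component, P(X > 11.1): A: 0.000101889; B: 0.117117; C: 0.582516.
By total probability, P(X > 11.1) = 0.2·0.000101889 + 0.6·0.117117 + 0.2·0.582516 = 0.186794.

0.1868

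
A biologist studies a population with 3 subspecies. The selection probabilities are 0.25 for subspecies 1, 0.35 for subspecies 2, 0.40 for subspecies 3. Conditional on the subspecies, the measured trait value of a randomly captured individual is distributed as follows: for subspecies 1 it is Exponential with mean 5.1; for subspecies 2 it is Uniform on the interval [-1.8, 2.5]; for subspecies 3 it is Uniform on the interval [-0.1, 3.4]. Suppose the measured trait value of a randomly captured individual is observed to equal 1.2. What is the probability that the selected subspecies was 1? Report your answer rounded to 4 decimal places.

0.1653

Likelihoods f(1.2 | ·): 1: 0.154968; 2: 0.232558; 3: 0.285714.
Posterior ∝ prior × likelihood. Numerator for 1: 0.25·0.154968 = 0.0387421.
Normalizing constant: 0.25·0.154968 + 0.35·0.232558 + 0.4·0.285714 = 0.234423.
P(1 | observation) = 0.0387421 / 0.234423 = 0.165266.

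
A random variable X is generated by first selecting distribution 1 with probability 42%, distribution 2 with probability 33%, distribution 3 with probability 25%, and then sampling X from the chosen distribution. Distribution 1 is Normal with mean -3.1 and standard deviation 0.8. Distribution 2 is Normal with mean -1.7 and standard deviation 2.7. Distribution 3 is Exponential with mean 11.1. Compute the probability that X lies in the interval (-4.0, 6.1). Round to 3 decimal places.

Conditional on each component, P(-4.0 < X < 6.1): 1: 0.869705; 2: 0.800919; 3: 0.42279.
By total probability, P(-4.0 < X < 6.1) = 0.42·0.869705 + 0.33·0.800919 + 0.25·0.42279 = 0.735277.

0.735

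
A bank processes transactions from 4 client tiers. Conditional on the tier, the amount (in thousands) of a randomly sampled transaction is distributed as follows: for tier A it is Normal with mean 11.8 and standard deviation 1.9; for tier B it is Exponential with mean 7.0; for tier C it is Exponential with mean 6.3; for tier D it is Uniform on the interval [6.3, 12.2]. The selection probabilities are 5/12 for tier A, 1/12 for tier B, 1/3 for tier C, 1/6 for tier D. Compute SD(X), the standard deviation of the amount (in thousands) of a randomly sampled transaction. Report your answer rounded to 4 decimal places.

Per component, A: μ=11.8, E[X²]=142.85; B: μ=7, E[X²]=98; C: μ=6.3, E[X²]=79.38; D: μ=9.25, E[X²]=88.4633.
E[X] = 0.416667·11.8 + 0.0833333·7 + 0.333333·6.3 + 0.166667·9.25 = 9.14167.
E[X²] = 0.416667·142.85 + 0.0833333·98 + 0.333333·79.38 + 0.166667·88.4633 = 108.891.
Var(X) = E[X²] − (E[X])² = 108.891 − 83.5701 = 25.3213.
SD(X) = √25.3213 = 5.03203.

5.0320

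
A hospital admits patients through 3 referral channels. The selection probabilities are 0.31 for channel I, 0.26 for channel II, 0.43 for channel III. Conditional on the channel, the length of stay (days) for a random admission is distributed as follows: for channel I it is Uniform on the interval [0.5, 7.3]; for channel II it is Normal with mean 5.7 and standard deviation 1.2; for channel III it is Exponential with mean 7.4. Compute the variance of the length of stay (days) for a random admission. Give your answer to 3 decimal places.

Per component, I: μ=3.9, E[X²]=19.0633; II: μ=5.7, E[X²]=33.93; III: μ=7.4, E[X²]=109.52.
E[X] = 0.31·3.9 + 0.26·5.7 + 0.43·7.4 = 5.873.
E[X²] = 0.31·19.0633 + 0.26·33.93 + 0.43·109.52 = 61.825.
Var(X) = E[X²] − (E[X])² = 61.825 − 34.4921 = 27.3329.

27.333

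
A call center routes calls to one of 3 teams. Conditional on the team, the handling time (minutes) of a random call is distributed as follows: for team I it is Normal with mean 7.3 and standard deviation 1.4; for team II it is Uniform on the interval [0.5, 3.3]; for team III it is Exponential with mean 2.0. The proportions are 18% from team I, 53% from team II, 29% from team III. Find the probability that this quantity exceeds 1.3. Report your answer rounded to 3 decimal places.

0.710

Conditional on each team, P(X > 1.3): I: 0.999991; II: 0.714286; III: 0.522046.
By total probability, P(X > 1.3) = 0.18·0.999991 + 0.53·0.714286 + 0.29·0.522046 = 0.709963.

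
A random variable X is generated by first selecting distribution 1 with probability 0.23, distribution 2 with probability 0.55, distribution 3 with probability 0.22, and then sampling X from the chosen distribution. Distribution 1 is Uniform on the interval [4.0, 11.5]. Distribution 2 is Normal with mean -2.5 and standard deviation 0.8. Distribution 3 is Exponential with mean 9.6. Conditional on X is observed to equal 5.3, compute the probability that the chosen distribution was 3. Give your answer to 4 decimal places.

0.3008

Likelihoods f(5.3 | ·): 1: 0.133333; 2: 1.13569e-21; 3: 0.0599739.
Posterior ∝ prior × likelihood. Numerator for 3: 0.22·0.0599739 = 0.0131942.
Normalizing constant: 0.23·0.133333 + 0.55·1.13569e-21 + 0.22·0.0599739 = 0.0438609.
P(3 | observation) = 0.0131942 / 0.0438609 = 0.30082.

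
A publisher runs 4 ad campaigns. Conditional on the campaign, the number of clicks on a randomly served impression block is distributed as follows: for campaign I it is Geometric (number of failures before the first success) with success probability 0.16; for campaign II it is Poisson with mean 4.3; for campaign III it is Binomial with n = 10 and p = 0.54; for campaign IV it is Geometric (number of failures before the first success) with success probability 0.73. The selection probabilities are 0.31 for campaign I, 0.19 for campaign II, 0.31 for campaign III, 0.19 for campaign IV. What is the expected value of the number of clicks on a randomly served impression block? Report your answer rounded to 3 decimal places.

4.189

Component means — I: 5.25; II: 4.3; III: 5.4; IV: 0.369863.
E[X] = 0.31·5.25 + 0.19·4.3 + 0.31·5.4 + 0.19·0.369863 = 4.18877.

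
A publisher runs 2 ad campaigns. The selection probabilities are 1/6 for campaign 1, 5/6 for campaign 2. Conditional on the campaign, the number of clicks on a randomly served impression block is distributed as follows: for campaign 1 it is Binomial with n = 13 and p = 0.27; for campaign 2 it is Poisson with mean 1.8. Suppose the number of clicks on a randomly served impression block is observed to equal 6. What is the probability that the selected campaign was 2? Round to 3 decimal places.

Likelihoods P(X=6 | ·): 1: 0.0734446; 2: 0.00780859.
Posterior ∝ prior × likelihood. Numerator for 2: 0.833333·0.00780859 = 0.00650716.
Normalizing constant: 0.166667·0.0734446 + 0.833333·0.00780859 = 0.0187479.
P(2 | observation) = 0.00650716 / 0.0187479 = 0.347087.

0.347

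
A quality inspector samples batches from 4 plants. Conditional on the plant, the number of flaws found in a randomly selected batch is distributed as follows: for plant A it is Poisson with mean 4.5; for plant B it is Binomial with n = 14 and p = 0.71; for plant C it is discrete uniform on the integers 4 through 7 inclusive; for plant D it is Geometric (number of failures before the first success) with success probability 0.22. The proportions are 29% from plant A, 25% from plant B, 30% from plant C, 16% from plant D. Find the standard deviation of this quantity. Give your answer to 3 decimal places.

3.248

Per component, A: μ=4.5, E[X²]=24.75; B: μ=9.94, E[X²]=101.686; C: μ=5.5, E[X²]=31.5; D: μ=3.54545, E[X²]=28.686.
E[X] = 0.29·4.5 + 0.25·9.94 + 0.3·5.5 + 0.16·3.54545 = 6.00727.
E[X²] = 0.29·24.75 + 0.25·101.686 + 0.3·31.5 + 0.16·28.686 = 46.6388.
Var(X) = E[X²] − (E[X])² = 46.6388 − 36.0873 = 10.5515.
SD(X) = √10.5515 = 3.2483.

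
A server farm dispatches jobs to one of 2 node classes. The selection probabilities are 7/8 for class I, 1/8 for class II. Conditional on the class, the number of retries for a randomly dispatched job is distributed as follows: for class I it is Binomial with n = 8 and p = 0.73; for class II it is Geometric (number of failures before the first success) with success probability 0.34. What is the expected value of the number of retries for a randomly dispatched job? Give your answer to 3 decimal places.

5.353

Component means — I: 5.84; II: 1.94118.
E[X] = 0.875·5.84 + 0.125·1.94118 = 5.35265.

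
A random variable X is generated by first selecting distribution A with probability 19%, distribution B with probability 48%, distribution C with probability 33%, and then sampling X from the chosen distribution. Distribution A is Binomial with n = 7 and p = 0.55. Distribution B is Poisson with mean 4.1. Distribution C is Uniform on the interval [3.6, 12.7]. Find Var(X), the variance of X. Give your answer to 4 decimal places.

Per component, A: μ=3.85, E[X²]=16.555; B: μ=4.1, E[X²]=20.91; C: μ=8.15, E[X²]=73.3233.
E[X] = 0.19·3.85 + 0.48·4.1 + 0.33·8.15 = 5.389.
E[X²] = 0.19·16.555 + 0.48·20.91 + 0.33·73.3233 = 37.379.
Var(X) = E[X²] − (E[X])² = 37.379 − 29.0413 = 8.33763.

8.3376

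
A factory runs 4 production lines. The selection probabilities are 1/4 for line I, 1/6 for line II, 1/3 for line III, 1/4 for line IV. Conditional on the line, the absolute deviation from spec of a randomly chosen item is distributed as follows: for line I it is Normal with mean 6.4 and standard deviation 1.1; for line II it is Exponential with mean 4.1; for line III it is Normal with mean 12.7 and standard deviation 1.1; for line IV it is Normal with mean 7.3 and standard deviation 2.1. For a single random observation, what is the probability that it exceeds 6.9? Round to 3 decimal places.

Conditional on each line, P(X > 6.9): I: 0.324718; II: 0.185829; III: 1; IV: 0.575532.
By total probability, P(X > 6.9) = 0.25·0.324718 + 0.166667·0.185829 + 0.333333·1 + 0.25·0.575532 = 0.589367.

0.589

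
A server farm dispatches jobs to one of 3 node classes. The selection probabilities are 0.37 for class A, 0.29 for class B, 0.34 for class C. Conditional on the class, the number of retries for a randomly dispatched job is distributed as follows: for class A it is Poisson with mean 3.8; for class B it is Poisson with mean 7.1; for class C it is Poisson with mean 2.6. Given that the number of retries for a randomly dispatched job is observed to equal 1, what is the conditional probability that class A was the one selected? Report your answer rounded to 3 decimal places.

0.318

Likelihoods P(X=1 | ·): A: 0.0850089; B: 0.00585824; C: 0.193111.
Posterior ∝ prior × likelihood. Numerator for A: 0.37·0.0850089 = 0.0314533.
Normalizing constant: 0.37·0.0850089 + 0.29·0.00585824 + 0.34·0.193111 = 0.09881.
P(A | observation) = 0.0314533 / 0.09881 = 0.318321.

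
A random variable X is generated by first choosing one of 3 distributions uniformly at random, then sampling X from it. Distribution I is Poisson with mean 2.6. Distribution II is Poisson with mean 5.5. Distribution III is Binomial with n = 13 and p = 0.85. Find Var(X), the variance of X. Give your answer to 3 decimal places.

Per component, I: μ=2.6, E[X²]=9.36; II: μ=5.5, E[X²]=35.75; III: μ=11.05, E[X²]=123.76.
E[X] = 0.333333·2.6 + 0.333333·5.5 + 0.333333·11.05 = 6.38333.
E[X²] = 0.333333·9.36 + 0.333333·35.75 + 0.333333·123.76 = 56.29.
Var(X) = E[X²] − (E[X])² = 56.29 − 40.7469 = 15.5431.

15.543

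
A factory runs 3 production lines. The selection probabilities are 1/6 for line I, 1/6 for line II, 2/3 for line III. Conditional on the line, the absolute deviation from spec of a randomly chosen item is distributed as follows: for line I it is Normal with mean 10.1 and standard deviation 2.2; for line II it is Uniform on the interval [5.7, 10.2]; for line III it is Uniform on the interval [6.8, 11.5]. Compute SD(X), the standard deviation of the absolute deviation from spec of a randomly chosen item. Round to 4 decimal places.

1.6443

Per component, I: μ=10.1, E[X²]=106.85; II: μ=7.95, E[X²]=64.89; III: μ=9.15, E[X²]=85.5633.
E[X] = 0.166667·10.1 + 0.166667·7.95 + 0.666667·9.15 = 9.10833.
E[X²] = 0.166667·106.85 + 0.166667·64.89 + 0.666667·85.5633 = 85.6656.
Var(X) = E[X²] − (E[X])² = 85.6656 − 82.9617 = 2.70382.
SD(X) = √2.70382 = 1.64433.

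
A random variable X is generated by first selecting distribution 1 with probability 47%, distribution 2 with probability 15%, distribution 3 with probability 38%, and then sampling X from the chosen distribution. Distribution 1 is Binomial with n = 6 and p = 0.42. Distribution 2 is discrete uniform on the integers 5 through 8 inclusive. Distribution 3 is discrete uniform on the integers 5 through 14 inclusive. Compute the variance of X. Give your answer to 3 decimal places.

14.341

Per component, 1: μ=2.52, E[X²]=7.812; 2: μ=6.5, E[X²]=43.5; 3: μ=9.5, E[X²]=98.5.
E[X] = 0.47·2.52 + 0.15·6.5 + 0.38·9.5 = 5.7694.
E[X²] = 0.47·7.812 + 0.15·43.5 + 0.38·98.5 = 47.6266.
Var(X) = E[X²] − (E[X])² = 47.6266 − 33.286 = 14.3407.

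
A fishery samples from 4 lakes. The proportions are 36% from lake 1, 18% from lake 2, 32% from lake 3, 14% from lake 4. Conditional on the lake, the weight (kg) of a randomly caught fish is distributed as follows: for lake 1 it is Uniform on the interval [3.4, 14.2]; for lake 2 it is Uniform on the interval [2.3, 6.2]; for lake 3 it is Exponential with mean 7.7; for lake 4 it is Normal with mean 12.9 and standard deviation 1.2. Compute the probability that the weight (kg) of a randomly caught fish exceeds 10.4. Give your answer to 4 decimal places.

0.3470

Conditional on each lake, P(X > 10.4): 1: 0.351852; 2: 0; 3: 0.259072; 4: 0.98139.
By total probability, P(X > 10.4) = 0.36·0.351852 + 0.18·0 + 0.32·0.259072 + 0.14·0.98139 = 0.346964.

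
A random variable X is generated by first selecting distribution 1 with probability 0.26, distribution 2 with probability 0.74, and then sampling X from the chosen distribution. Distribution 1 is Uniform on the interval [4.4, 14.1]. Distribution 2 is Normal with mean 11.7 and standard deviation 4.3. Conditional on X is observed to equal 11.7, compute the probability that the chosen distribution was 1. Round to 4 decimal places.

0.2808

Likelihoods f(11.7 | ·): 1: 0.103093; 2: 0.0927773.
Posterior ∝ prior × likelihood. Numerator for 1: 0.26·0.103093 = 0.0268041.
Normalizing constant: 0.26·0.103093 + 0.74·0.0927773 = 0.0954593.
P(1 | observation) = 0.0268041 / 0.0954593 = 0.280791.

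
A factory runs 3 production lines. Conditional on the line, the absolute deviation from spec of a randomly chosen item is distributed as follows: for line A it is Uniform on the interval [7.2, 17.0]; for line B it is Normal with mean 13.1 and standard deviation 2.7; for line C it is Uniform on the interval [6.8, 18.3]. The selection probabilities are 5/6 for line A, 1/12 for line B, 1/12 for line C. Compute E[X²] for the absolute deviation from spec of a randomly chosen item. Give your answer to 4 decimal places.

157.6297

For each component E[X²] = Var + (mean)², giving A: 154.413; B: 178.9; C: 168.523.
Overall E[X²] = 0.833333·154.413 + 0.0833333·178.9 + 0.0833333·168.523 = 157.63.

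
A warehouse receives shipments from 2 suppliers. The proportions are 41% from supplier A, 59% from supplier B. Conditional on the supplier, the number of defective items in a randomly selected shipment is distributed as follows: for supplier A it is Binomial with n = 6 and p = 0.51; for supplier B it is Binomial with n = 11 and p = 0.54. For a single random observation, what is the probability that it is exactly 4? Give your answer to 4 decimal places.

0.1720

Conditional on each supplier, P(X = 4): A: 0.243649; B: 0.122291.
By total probability, P(X = 4) = 0.41·0.243649 + 0.59·0.122291 = 0.172048.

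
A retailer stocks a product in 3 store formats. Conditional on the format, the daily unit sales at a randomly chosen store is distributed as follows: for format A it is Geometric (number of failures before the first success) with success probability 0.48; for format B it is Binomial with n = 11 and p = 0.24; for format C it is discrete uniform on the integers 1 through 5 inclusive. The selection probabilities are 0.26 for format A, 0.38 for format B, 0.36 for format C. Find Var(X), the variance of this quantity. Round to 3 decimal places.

2.670

Per component, A: μ=1.08333, E[X²]=3.43056; B: μ=2.64, E[X²]=8.976; C: μ=3, E[X²]=11.
E[X] = 0.26·1.08333 + 0.38·2.64 + 0.36·3 = 2.36487.
E[X²] = 0.26·3.43056 + 0.38·8.976 + 0.36·11 = 8.26282.
Var(X) = E[X²] − (E[X])² = 8.26282 − 5.59259 = 2.67023.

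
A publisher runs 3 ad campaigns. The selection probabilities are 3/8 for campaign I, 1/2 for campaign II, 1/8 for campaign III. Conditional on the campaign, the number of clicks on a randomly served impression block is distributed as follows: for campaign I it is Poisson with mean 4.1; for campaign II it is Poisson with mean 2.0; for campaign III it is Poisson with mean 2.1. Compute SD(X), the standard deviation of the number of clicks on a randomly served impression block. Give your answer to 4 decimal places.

1.9532

Per component, I: μ=4.1, E[X²]=20.91; II: μ=2, E[X²]=6; III: μ=2.1, E[X²]=6.51.
E[X] = 0.375·4.1 + 0.5·2 + 0.125·2.1 = 2.8.
E[X²] = 0.375·20.91 + 0.5·6 + 0.125·6.51 = 11.655.
Var(X) = E[X²] − (E[X])² = 11.655 − 7.84 = 3.815.
SD(X) = √3.815 = 1.9532.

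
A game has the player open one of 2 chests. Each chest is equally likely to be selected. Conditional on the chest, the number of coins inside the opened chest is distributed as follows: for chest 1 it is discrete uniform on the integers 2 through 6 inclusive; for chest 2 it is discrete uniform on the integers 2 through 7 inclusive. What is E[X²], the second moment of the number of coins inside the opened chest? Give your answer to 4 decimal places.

For each component E[X²] = Var + (mean)², giving 1: 18; 2: 23.1667.
Overall E[X²] = 0.5·18 + 0.5·23.1667 = 20.5833.

20.5833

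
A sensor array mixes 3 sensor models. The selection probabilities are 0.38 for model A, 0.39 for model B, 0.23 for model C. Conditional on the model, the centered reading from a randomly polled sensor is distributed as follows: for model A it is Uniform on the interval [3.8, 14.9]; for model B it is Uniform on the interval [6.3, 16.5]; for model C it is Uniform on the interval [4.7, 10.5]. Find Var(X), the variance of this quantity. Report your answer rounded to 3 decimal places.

10.113

Per component, A: μ=9.35, E[X²]=97.69; B: μ=11.4, E[X²]=138.63; C: μ=7.6, E[X²]=60.5633.
E[X] = 0.38·9.35 + 0.39·11.4 + 0.23·7.6 = 9.747.
E[X²] = 0.38·97.69 + 0.39·138.63 + 0.23·60.5633 = 105.117.
Var(X) = E[X²] − (E[X])² = 105.117 − 95.004 = 10.1135.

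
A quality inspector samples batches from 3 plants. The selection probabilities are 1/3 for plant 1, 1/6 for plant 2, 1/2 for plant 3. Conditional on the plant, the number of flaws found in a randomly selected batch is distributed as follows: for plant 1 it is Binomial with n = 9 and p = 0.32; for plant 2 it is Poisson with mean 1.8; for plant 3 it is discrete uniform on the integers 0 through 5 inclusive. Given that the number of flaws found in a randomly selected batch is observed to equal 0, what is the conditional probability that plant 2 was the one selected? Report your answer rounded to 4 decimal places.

0.2272

Likelihoods P(X=0 | ·): 1: 0.0310871; 2: 0.165299; 3: 0.166667.
Posterior ∝ prior × likelihood. Numerator for 2: 0.166667·0.165299 = 0.0275498.
Normalizing constant: 0.333333·0.0310871 + 0.166667·0.165299 + 0.5·0.166667 = 0.121246.
P(2 | observation) = 0.0275498 / 0.121246 = 0.227223.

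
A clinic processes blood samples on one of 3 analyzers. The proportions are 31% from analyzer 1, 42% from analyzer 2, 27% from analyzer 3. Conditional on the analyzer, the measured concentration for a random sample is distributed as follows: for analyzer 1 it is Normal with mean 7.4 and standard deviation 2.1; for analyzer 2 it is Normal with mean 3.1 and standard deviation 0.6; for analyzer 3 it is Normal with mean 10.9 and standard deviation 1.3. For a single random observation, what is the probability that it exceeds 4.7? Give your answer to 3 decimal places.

0.551

Conditional on each analyzer, P(X > 4.7): 1: 0.900729; 2: 0.00383038; 3: 0.999999.
By total probability, P(X > 4.7) = 0.31·0.900729 + 0.42·0.00383038 + 0.27·0.999999 = 0.550834.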